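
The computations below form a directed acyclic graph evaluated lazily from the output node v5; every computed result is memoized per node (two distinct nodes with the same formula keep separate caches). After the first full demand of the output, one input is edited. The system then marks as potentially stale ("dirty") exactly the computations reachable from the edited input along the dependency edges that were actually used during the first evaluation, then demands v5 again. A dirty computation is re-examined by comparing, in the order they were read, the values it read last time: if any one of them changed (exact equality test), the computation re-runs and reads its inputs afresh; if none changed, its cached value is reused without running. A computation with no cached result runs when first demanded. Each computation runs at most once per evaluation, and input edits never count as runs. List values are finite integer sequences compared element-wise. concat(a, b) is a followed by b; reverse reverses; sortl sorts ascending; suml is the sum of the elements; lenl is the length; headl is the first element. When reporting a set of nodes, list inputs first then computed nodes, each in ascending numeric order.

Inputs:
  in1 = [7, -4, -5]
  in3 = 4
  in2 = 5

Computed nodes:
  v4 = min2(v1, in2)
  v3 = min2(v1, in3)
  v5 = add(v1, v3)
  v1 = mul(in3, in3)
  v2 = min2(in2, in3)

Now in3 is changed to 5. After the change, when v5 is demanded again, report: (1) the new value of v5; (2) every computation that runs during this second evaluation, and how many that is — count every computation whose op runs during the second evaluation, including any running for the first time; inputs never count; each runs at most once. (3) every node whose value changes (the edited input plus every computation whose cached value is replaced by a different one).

Demanding v5 again yields 30.
3 computations run: v1, v3, v5.
The nodes whose values change: in3, v1, v3, v5.

First demand of the output computes:
  v1 = mul(4, 4) = 16
  v3 = min2(16, 4) = 4
  v5 = add(16, 4) = 20

After the edit, cleaning proceeds:
  v1: a read changed (in3 4->5; in3 4->5) — executes, giving 25.
  v3: a read changed (v1 16->25; in3 4->5) — executes, giving 5.
  v5: a read changed (v1 16->25; v3 4->5) — executes, giving 30.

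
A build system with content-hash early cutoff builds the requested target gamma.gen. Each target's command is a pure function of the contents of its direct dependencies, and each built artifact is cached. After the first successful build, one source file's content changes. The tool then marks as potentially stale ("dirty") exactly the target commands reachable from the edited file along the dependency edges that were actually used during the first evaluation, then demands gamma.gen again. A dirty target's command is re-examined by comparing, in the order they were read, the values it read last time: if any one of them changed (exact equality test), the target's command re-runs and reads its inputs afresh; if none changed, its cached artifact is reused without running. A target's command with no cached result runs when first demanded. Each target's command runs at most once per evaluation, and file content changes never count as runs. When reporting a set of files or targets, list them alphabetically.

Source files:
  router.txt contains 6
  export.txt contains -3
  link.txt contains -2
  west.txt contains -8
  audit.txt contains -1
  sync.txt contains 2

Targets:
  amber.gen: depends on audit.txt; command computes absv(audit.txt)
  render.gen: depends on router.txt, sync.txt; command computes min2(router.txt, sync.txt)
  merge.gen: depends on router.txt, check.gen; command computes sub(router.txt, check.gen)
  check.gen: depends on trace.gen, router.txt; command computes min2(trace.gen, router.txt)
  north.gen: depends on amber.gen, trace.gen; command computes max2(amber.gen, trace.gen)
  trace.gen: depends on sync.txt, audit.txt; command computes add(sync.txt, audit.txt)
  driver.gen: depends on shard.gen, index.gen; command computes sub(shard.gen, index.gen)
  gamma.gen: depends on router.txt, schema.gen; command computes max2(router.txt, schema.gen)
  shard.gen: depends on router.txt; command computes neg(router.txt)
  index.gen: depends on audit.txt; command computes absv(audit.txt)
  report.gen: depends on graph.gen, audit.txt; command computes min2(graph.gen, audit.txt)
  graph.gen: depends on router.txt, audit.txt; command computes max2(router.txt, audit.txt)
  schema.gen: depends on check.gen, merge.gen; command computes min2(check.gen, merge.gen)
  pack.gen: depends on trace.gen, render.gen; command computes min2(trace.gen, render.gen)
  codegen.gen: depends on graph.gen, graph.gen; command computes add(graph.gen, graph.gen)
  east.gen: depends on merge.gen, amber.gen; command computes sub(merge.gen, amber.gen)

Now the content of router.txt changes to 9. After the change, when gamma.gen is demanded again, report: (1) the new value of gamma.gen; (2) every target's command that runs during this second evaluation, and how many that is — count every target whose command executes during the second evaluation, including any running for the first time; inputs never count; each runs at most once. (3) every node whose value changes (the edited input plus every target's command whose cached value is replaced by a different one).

First evaluation (everything demanded from the output):
  trace.gen = add(2, -1) = 1
  check.gen = min2(1, 6) = 1
  merge.gen = sub(6, 1) = 5
  schema.gen = min2(1, 5) = 1
  gamma.gen = max2(6, 1) = 6

Propagation after the edit:
  check.gen: runs — router.txt 6->9; result 1 (same value as before).
  merge.gen: runs — router.txt 6->9; result 8.
  schema.gen: runs — merge.gen 5->8; result 1 (same value as before).
  gamma.gen: runs — router.txt 6->9; result 9.

New value of gamma.gen: 9.
Target commands that run: check.gen, gamma.gen, merge.gen, schema.gen — 4 in total.
Values that change: gamma.gen, merge.gen, router.txt.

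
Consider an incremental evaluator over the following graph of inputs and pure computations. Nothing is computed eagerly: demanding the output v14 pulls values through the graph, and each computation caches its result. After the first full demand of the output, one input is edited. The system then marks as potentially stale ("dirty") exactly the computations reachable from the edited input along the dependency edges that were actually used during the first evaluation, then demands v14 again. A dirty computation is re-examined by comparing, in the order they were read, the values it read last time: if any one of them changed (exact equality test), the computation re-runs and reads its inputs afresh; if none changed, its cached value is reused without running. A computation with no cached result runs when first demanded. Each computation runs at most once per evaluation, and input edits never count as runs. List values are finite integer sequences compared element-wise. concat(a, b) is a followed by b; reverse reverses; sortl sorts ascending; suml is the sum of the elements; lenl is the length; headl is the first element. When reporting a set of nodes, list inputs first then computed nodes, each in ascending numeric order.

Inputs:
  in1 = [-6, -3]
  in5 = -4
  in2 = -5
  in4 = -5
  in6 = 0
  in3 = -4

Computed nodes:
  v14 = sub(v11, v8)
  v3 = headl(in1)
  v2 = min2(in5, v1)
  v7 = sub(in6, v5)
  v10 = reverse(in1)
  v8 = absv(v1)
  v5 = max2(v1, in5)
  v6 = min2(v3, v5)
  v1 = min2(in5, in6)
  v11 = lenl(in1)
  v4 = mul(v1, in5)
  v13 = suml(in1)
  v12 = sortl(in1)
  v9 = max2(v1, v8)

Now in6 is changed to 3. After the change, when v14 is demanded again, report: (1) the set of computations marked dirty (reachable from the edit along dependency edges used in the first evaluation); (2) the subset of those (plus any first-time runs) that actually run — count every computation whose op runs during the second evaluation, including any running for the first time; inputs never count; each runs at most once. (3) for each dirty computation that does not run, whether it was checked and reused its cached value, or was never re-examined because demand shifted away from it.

Initial pass — values computed on the first demand:
  v1 = min2(-4, 0) = -4
  v8 = absv(-4) = 4
  v11 = lenl([-6, -3]) = 2
  v14 = sub(2, 4) = -2

Second demand — change propagation:
  v1: re-runs because in6 0->3; new result -4 (unchanged).
  v8: re-examined; everything it read last time is the same (v1 unchanged) — cache 4 kept, no run.
  v14: re-examined; everything it read last time is the same (v11 unchanged, v8 unchanged) — cache -2 kept, no run.

The important point: v1 recomputes to an identical value, and the output ends up unchanged.

Dirty set: v1, v8, v14.
Run set: v1 (1 run).
Re-examined without running (cache reused): v8, v14.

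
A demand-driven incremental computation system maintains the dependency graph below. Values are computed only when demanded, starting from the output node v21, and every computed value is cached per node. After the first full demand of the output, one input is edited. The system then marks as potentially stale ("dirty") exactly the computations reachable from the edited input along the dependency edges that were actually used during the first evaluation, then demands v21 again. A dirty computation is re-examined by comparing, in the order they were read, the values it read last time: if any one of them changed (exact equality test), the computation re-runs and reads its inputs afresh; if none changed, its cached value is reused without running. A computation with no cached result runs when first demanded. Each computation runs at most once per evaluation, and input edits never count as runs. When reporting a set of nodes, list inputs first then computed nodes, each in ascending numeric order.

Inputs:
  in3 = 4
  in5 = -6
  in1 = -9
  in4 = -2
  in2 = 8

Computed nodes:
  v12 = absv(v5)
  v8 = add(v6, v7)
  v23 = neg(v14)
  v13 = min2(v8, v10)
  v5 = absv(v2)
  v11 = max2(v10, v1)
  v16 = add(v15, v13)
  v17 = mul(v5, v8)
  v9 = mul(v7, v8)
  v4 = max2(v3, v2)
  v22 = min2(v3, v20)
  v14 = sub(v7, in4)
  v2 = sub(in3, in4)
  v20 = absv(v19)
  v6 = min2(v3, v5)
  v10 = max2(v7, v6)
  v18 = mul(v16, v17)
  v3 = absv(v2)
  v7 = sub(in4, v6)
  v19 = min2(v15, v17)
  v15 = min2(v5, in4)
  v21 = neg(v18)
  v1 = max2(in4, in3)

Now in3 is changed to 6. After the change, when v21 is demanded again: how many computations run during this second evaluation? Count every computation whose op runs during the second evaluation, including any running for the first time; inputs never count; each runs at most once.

Computations that run: v2, v3, v5, v6, v7, v8, v10, v13, v15, v17, v18, v21 — 12 in total.
Key observation: the cutoff stops propagation at v16 — its inputs' values are unchanged, so it reuses its cache.

First evaluation (everything demanded from the output):
  v2 = sub(4, -2) = 6
  v3 = absv(6) = 6
  v5 = absv(6) = 6
  v6 = min2(6, 6) = 6
  v7 = sub(-2, 6) = -8
  v8 = add(6, -8) = -2
  v10 = max2(-8, 6) = 6
  v13 = min2(-2, 6) = -2
  v15 = min2(6, -2) = -2
  v16 = add(-2, -2) = -4
  v17 = mul(6, -2) = -12
  v18 = mul(-4, -12) = 48
  v21 = neg(48) = -48

Propagation after the edit:
  v2: runs — in3 4->6; result 8.
  v3: runs — v2 6->8; result 8.
  v5: runs — v2 6->8; result 8.
  v6: runs — v3 6->8; v5 6->8; result 8.
  v7: runs — v6 6->8; result -10.
  v8: runs — v6 6->8; v7 -8->-10; result -2 (same value as before).
  v10: runs — v7 -8->-10; v6 6->8; result 8.
  v13: runs — v10 6->8; result -2 (same value as before).
  v15: runs — v5 6->8; result -2 (same value as before).
  v16: checked — values it read are unchanged (v15 unchanged, v13 unchanged); reused cached -4 without running.
  v17: runs — v5 6->8; result -16.
  v18: runs — v17 -12->-16; result 64.
  v21: runs — v18 48->64; result -64.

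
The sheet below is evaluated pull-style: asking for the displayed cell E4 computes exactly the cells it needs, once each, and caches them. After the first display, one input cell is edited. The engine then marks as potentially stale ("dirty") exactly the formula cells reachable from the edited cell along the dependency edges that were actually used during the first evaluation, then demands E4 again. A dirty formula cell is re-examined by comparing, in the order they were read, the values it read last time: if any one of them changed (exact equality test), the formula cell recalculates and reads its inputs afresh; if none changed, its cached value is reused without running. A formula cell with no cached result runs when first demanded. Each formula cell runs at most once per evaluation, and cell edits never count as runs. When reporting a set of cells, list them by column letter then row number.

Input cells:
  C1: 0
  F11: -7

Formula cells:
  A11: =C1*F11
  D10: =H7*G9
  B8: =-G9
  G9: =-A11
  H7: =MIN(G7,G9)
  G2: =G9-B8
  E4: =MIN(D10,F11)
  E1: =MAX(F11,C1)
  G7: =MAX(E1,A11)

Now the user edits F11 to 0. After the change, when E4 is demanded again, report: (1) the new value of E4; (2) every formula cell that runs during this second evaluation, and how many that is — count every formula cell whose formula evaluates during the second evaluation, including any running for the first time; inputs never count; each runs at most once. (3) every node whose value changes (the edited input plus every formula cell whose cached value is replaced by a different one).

Demanding E4 again yields 0.
3 formula cells run: A11, E1, E4.
The nodes whose values change: E4, F11.
Note where the cutoff bites: G7 is checked, finds nothing changed, and keeps its cache.

First demand of the output computes:
  A11 = 0 * -7 = 0
  E1 = MAX(-7, 0) = 0
  G7 = MAX(0, 0) = 0
  G9 = -(0) = 0
  H7 = MIN(0, 0) = 0
  D10 = 0 * 0 = 0
  E4 = MIN(0, -7) = -7

After the edit, cleaning proceeds:
  A11: a read changed (F11 -7->0) — executes, giving 0 — identical to its old value.
  E1: a read changed (F11 -7->0) — executes, giving 0 — identical to its old value.
  G7: dirty, but its reads are unchanged (E1 unchanged, A11 unchanged); cached 0 stands.
  G9: dirty, but its reads are unchanged (A11 unchanged); cached 0 stands.
  H7: dirty, but its reads are unchanged (G7 unchanged, G9 unchanged); cached 0 stands.
  D10: dirty, but its reads are unchanged (H7 unchanged, G9 unchanged); cached 0 stands.
  E4: a read changed (F11 -7->0) — executes, giving 0.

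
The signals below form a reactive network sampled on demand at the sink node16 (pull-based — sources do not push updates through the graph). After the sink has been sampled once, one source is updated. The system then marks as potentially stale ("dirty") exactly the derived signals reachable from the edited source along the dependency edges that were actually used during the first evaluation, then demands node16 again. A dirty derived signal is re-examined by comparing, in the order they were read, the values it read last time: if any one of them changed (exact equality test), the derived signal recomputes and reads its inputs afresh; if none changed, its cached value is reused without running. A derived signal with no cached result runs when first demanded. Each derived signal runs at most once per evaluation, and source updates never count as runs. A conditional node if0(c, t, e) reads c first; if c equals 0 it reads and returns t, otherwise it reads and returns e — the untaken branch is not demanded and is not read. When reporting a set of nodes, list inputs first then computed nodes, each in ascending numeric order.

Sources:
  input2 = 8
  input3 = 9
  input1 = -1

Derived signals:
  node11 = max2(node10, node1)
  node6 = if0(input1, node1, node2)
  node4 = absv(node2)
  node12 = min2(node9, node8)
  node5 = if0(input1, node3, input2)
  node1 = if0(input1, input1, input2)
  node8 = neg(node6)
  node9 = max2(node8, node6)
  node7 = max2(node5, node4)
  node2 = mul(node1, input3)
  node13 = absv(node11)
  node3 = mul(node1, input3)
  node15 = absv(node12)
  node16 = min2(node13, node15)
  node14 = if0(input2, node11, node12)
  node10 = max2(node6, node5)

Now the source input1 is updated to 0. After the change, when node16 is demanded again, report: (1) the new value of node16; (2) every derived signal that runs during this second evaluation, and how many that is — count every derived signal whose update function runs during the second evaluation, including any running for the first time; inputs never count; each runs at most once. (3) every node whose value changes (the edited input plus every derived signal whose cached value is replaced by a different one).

node16 now evaluates to 0.
Run set: node1, node3, node5, node6, node8, node9, node10, node11, node12, node13, node15, node16 (12 run).
Changed values: input1, node1, node5, node6, node8, node9, node10, node11, node12, node13, node15, node16.
The important point: the flipped condition redirects demand; node2 is left stale, never re-checked.

Initial pass — values computed on the first demand:
  node1 = if0(input1=-1 -> else branch input2) = 8
  node2 = mul(8, 9) = 72
  node5 = if0(input1=-1 -> else branch input2) = 8
  node6 = if0(input1=-1 -> else branch node2) = 72
  node8 = neg(72) = -72
  node9 = max2(-72, 72) = 72
  node10 = max2(72, 8) = 72
  node11 = max2(72, 8) = 72
  node12 = min2(72, -72) = -72
  node13 = absv(72) = 72
  node15 = absv(-72) = 72
  node16 = min2(72, 72) = 72

Second demand — change propagation:
  node1: re-runs because input1 -1->0; new result 0.
  node2: dirty yet unreached — the second evaluation never asks for it.
  node3: newly demanded (no cache) — executes and yields 0.
  node5: re-runs because input1 -1->0; new result 0.
  node6: re-runs because input1 -1->0; new result 0.
  node8: re-runs because node6 72->0; new result 0.
  node9: re-runs because node8 -72->0; node6 72->0; new result 0.
  node10: re-runs because node6 72->0; node5 8->0; new result 0.
  node11: re-runs because node10 72->0; node1 8->0; new result 0.
  node12: re-runs because node9 72->0; node8 -72->0; new result 0.
  node13: re-runs because node11 72->0; new result 0.
  node15: re-runs because node12 -72->0; new result 0.
  node16: re-runs because node13 72->0; node15 72->0; new result 0.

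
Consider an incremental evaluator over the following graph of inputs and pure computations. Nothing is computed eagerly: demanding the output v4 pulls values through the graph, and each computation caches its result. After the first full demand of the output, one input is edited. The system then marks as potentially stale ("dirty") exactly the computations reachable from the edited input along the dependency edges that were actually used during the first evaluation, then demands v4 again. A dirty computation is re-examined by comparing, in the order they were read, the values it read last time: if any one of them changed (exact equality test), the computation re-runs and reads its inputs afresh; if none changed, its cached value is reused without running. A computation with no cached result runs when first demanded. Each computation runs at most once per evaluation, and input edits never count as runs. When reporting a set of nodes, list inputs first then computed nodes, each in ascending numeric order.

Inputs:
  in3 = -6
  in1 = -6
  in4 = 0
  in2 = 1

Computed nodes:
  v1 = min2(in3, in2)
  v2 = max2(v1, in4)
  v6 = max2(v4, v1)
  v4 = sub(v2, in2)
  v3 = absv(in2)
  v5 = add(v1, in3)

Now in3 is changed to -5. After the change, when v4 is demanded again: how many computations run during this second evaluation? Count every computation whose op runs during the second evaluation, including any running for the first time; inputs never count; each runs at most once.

Initial pass — values computed on the first demand:
  v1 = min2(-6, 1) = -6
  v2 = max2(-6, 0) = 0
  v4 = sub(0, 1) = -1

Second demand — change propagation:
  v1: re-runs because in3 -6->-5; new result -5.
  v2: re-runs because v1 -6->-5; new result 0 (unchanged).
  v4: re-examined; everything it read last time is the same (v2 unchanged, in2 unchanged) — cache -1 kept, no run.

The important point: v2 recomputes to an identical value, and the output ends up unchanged.

Run set: v1, v2 (2 run).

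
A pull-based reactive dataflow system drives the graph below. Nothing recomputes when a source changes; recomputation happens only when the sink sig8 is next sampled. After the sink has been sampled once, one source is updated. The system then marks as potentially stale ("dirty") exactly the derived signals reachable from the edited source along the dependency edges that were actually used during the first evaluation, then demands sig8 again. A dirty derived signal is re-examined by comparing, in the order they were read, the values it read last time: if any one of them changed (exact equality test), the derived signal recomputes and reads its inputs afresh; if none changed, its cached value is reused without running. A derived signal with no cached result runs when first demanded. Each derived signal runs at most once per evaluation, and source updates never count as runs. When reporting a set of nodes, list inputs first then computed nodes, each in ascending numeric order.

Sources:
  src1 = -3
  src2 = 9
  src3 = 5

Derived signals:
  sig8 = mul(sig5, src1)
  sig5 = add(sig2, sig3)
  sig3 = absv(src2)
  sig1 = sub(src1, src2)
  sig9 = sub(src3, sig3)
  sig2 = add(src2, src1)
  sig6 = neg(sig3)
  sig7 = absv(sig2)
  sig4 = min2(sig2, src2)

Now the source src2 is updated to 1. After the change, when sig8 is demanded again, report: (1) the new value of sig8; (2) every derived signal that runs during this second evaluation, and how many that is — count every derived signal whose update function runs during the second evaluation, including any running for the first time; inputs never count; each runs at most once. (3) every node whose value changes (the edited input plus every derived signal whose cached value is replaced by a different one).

New value of sig8: 3.
Derived signals that run: sig2, sig3, sig5, sig8 — 4 in total.
Values that change: src2, sig2, sig3, sig5, sig8.

First evaluation (everything demanded from the output):
  sig2 = add(9, -3) = 6
  sig3 = absv(9) = 9
  sig5 = add(6, 9) = 15
  sig8 = mul(15, -3) = -45

Propagation after the edit:
  sig2: runs — src2 9->1; result -2.
  sig3: runs — src2 9->1; result 1.
  sig5: runs — sig2 6->-2; sig3 9->1; result -1.
  sig8: runs — sig5 15->-1; result 3.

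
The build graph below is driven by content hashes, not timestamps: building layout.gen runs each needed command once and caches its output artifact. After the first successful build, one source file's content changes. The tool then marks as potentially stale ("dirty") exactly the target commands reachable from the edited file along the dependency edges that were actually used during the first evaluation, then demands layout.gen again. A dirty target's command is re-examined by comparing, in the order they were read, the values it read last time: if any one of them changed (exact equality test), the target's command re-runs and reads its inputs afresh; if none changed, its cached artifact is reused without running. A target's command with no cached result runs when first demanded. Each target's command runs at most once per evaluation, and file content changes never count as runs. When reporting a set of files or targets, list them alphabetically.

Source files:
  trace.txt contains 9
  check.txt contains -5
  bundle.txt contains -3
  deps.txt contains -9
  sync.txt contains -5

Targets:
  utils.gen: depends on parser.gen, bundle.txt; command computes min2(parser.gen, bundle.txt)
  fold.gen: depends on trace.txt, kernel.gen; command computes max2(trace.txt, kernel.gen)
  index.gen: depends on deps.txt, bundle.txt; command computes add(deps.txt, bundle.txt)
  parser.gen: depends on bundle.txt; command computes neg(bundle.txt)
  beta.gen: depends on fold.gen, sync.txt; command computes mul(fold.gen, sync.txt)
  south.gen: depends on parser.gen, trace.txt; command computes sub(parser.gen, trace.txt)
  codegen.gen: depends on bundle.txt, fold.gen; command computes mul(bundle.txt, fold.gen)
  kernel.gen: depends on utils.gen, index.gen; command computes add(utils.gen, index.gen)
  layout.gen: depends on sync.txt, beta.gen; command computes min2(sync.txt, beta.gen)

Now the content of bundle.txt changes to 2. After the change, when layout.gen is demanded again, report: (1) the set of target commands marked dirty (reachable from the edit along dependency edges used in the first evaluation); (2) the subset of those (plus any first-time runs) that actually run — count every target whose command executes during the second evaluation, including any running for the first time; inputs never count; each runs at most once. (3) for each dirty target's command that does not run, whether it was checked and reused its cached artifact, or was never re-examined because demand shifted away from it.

Initial pass — values computed on the first demand:
  index.gen = add(-9, -3) = -12
  parser.gen = neg(-3) = 3
  utils.gen = min2(3, -3) = -3
  kernel.gen = add(-3, -12) = -15
  fold.gen = max2(9, -15) = 9
  beta.gen = mul(9, -5) = -45
  layout.gen = min2(-5, -45) = -45

Second demand — change propagation:
  index.gen: re-runs because bundle.txt -3->2; new result -7.
  parser.gen: re-runs because bundle.txt -3->2; new result -2.
  utils.gen: re-runs because parser.gen 3->-2; bundle.txt -3->2; new result -2.
  kernel.gen: re-runs because utils.gen -3->-2; index.gen -12->-7; new result -9.
  fold.gen: re-runs because kernel.gen -15->-9; new result 9 (unchanged).
  beta.gen: re-examined; everything it read last time is the same (fold.gen unchanged, sync.txt unchanged) — cache -45 kept, no run.
  layout.gen: re-examined; everything it read last time is the same (sync.txt unchanged, beta.gen unchanged) — cache -45 kept, no run.

The important point: fold.gen recomputes to an identical value, and the output ends up unchanged.

Dirty set: beta.gen, fold.gen, index.gen, kernel.gen, layout.gen, parser.gen, utils.gen.
Run set: fold.gen, index.gen, kernel.gen, parser.gen, utils.gen (5 run).
Re-examined without running (cache reused): beta.gen, layout.gen.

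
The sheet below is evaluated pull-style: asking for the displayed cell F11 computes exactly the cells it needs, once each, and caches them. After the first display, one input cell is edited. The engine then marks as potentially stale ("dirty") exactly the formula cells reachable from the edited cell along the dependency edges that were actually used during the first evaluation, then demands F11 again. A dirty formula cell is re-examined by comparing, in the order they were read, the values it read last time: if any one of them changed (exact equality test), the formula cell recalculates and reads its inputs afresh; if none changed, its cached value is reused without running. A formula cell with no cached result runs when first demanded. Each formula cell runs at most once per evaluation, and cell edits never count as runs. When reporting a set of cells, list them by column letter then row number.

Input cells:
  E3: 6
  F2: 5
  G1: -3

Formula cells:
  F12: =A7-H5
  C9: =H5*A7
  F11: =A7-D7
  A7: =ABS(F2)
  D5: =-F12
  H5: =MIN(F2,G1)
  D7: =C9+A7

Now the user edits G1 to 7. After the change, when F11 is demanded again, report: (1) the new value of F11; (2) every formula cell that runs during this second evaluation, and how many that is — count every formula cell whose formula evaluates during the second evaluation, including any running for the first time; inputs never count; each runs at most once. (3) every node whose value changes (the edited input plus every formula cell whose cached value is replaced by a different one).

First demand of the output computes:
  A7 = ABS(5) = 5
  H5 = MIN(5, -3) = -3
  C9 = -3 * 5 = -15
  D7 = -15 + 5 = -10
  F11 = 5 - -10 = 15

After the edit, cleaning proceeds:
  H5: a read changed (G1 -3->7) — executes, giving 5.
  C9: a read changed (H5 -3->5) — executes, giving 25.
  D7: a read changed (C9 -15->25) — executes, giving 30.
  F11: a read changed (D7 -10->30) — executes, giving -25.

Demanding F11 again yields -25.
4 formula cells run: C9, D7, F11, H5.
The nodes whose values change: C9, D7, F11, G1, H5.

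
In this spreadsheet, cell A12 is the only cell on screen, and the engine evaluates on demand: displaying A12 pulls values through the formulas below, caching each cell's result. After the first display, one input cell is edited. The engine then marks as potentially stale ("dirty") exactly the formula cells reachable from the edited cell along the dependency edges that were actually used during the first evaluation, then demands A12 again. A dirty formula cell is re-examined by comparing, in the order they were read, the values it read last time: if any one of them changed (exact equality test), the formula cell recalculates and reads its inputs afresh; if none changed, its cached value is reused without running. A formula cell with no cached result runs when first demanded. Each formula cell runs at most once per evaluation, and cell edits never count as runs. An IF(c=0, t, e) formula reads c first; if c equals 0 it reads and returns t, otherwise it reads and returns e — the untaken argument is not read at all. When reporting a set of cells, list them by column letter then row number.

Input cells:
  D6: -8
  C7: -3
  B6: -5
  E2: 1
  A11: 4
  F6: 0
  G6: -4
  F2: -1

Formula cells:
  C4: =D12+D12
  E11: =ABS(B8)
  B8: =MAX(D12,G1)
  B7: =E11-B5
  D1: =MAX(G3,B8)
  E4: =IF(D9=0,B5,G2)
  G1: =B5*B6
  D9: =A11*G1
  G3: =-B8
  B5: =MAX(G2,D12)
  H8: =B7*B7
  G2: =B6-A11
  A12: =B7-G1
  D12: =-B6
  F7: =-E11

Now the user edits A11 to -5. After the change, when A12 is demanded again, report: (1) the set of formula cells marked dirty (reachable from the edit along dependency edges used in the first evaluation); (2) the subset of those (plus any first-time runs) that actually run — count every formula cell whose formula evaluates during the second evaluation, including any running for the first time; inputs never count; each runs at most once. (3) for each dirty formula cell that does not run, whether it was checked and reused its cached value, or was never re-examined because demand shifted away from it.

Initial pass — values computed on the first demand:
  D12 = -(-5) = 5
  G2 = -5 - 4 = -9
  B5 = MAX(-9, 5) = 5
  G1 = 5 * -5 = -25
  B8 = MAX(5, -25) = 5
  E11 = ABS(5) = 5
  B7 = 5 - 5 = 0
  A12 = 0 - -25 = 25

Second demand — change propagation:
  G2: re-runs because A11 4->-5; new result 0.
  B5: re-runs because G2 -9->0; new result 5 (unchanged).
  G1: re-examined; everything it read last time is the same (B5 unchanged, B6 unchanged) — cache -25 kept, no run.
  B8: re-examined; everything it read last time is the same (D12 unchanged, G1 unchanged) — cache 5 kept, no run.
  E11: re-examined; everything it read last time is the same (B8 unchanged) — cache 5 kept, no run.
  B7: re-examined; everything it read last time is the same (E11 unchanged, B5 unchanged) — cache 0 kept, no run.
  A12: re-examined; everything it read last time is the same (B7 unchanged, G1 unchanged) — cache 25 kept, no run.

The important point: B5 recomputes to an identical value, and the output ends up unchanged.

Dirty set: A12, B5, B7, B8, E11, G1, G2.
Run set: B5, G2 (2 run).
Re-examined without running (cache reused): A12, B7, B8, E11, G1.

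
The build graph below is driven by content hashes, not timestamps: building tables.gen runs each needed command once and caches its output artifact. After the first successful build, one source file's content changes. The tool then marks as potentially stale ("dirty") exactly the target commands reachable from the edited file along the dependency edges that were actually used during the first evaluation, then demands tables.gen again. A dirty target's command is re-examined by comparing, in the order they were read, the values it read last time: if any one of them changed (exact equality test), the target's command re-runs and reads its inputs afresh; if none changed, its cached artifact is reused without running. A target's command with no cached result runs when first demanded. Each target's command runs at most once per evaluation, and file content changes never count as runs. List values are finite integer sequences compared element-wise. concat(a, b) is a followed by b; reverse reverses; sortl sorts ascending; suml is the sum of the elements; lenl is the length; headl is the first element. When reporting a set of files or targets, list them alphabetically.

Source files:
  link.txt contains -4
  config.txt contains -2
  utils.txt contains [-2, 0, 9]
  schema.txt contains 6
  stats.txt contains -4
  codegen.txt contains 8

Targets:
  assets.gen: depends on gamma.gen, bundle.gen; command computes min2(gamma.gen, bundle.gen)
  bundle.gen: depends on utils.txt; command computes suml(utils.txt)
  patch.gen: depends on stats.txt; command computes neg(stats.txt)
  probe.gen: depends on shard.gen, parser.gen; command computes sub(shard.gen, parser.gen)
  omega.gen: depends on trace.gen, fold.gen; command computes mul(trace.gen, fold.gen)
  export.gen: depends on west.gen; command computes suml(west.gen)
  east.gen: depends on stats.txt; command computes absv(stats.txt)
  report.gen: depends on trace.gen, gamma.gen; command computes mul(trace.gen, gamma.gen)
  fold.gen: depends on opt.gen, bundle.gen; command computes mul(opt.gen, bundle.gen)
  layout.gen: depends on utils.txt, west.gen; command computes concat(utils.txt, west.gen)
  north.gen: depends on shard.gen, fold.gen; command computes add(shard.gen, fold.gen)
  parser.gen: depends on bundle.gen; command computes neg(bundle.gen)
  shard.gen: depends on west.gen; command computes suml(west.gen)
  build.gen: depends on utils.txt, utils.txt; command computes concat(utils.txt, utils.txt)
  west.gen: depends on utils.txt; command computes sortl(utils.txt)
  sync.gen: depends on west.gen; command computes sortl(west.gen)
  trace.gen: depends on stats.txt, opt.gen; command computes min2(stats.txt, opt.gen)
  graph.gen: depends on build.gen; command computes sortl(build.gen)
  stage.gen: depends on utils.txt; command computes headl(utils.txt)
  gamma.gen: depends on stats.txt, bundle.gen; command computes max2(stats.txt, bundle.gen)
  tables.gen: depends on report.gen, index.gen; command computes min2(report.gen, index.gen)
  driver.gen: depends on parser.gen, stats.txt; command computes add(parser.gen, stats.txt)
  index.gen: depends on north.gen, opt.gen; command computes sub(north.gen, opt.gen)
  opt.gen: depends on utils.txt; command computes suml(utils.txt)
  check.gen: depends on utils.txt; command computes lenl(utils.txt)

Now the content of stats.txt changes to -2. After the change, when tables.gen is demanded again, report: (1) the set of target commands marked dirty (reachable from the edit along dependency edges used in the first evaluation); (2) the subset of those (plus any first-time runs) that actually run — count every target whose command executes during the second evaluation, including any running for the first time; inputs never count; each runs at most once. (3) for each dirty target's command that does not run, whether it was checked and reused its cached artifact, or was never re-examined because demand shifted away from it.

Initial pass — values computed on the first demand:
  bundle.gen = suml([-2, 0, 9]) = 7
  gamma.gen = max2(-4, 7) = 7
  opt.gen = suml([-2, 0, 9]) = 7
  fold.gen = mul(7, 7) = 49
  trace.gen = min2(-4, 7) = -4
  report.gen = mul(-4, 7) = -28
  west.gen = sortl([-2, 0, 9]) = [-2, 0, 9]
  shard.gen = suml([-2, 0, 9]) = 7
  north.gen = add(7, 49) = 56
  index.gen = sub(56, 7) = 49
  tables.gen = min2(-28, 49) = -28

Second demand — change propagation:
  gamma.gen: re-runs because stats.txt -4->-2; new result 7 (unchanged).
  trace.gen: re-runs because stats.txt -4->-2; new result -2.
  report.gen: re-runs because trace.gen -4->-2; new result -14.
  tables.gen: re-runs because report.gen -28->-14; new result -14.

Dirty set: gamma.gen, report.gen, tables.gen, trace.gen.
Run set: gamma.gen, report.gen, tables.gen, trace.gen (4 run).
All dirty target commands ended up running.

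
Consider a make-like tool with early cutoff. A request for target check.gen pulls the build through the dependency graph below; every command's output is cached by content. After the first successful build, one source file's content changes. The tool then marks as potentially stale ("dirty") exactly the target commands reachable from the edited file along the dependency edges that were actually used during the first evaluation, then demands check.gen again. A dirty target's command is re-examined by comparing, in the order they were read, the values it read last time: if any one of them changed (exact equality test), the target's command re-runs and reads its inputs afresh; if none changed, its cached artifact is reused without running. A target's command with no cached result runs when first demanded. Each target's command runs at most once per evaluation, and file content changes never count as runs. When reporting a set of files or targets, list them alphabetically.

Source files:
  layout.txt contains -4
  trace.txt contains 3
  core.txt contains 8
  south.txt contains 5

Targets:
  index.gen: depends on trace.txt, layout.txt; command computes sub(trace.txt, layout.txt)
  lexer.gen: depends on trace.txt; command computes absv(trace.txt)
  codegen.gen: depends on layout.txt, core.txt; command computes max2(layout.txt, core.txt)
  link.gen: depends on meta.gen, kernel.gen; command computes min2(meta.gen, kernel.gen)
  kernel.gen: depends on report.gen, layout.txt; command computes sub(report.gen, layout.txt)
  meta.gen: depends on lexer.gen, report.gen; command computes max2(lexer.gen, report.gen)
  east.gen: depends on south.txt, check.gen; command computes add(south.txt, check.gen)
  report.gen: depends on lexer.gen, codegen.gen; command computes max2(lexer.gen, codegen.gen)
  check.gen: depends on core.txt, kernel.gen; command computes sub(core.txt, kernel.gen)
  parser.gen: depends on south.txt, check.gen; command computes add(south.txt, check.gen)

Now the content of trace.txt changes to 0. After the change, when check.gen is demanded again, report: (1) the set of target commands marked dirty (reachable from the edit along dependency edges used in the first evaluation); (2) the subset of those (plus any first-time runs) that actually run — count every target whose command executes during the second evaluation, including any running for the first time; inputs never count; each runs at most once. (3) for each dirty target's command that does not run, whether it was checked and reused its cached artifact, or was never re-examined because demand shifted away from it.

First demand of the output computes:
  codegen.gen = max2(-4, 8) = 8
  lexer.gen = absv(3) = 3
  report.gen = max2(3, 8) = 8
  kernel.gen = sub(8, -4) = 12
  check.gen = sub(8, 12) = -4

After the edit, cleaning proceeds:
  lexer.gen: a read changed (trace.txt 3->0) — executes, giving 0.
  report.gen: a read changed (lexer.gen 3->0) — executes, giving 8 — identical to its old value.
  kernel.gen: dirty, but its reads are unchanged (report.gen unchanged, layout.txt unchanged); cached 12 stands.
  check.gen: dirty, but its reads are unchanged (core.txt unchanged, kernel.gen unchanged); cached -4 stands.

Note the absorption at report.gen: it re-runs yet its value is the same, leaving the output's value untouched.

The edit dirties: check.gen, kernel.gen, lexer.gen, report.gen.
2 target commands run: lexer.gen, report.gen.
Cache hits after checking: check.gen, kernel.gen.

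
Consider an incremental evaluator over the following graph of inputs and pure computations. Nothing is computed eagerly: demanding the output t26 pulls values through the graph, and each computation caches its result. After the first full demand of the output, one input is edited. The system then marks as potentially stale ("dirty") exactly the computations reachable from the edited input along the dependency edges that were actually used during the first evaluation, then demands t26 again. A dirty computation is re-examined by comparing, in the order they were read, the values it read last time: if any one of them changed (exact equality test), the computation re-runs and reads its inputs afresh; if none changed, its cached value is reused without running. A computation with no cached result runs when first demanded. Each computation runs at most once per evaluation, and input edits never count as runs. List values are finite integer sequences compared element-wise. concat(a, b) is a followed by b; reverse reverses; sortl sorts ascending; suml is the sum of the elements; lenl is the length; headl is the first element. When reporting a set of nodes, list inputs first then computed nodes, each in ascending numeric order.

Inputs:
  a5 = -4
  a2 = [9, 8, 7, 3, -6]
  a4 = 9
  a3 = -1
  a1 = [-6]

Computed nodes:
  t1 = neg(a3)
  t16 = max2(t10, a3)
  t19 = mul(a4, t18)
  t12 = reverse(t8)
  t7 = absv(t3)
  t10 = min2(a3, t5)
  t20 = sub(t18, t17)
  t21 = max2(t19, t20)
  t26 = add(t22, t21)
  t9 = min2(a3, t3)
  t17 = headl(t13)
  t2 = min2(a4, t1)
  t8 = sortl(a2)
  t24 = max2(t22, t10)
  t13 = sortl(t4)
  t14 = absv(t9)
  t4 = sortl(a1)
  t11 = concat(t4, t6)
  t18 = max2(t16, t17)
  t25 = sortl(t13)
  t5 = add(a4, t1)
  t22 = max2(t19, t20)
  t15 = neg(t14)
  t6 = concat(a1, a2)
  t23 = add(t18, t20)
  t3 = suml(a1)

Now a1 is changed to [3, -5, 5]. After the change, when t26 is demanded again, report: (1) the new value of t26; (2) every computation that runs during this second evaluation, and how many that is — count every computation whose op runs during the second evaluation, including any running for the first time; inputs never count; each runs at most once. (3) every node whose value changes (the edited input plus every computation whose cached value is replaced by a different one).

Initial pass — values computed on the first demand:
  t1 = neg(-1) = 1
  t4 = sortl([-6]) = [-6]
  t5 = add(9, 1) = 10
  t10 = min2(-1, 10) = -1
  t13 = sortl([-6]) = [-6]
  t16 = max2(-1, -1) = -1
  t17 = headl([-6]) = -6
  t18 = max2(-1, -6) = -1
  t19 = mul(9, -1) = -9
  t20 = sub(-1, -6) = 5
  t21 = max2(-9, 5) = 5
  t22 = max2(-9, 5) = 5
  t26 = add(5, 5) = 10

Second demand — change propagation:
  t4: re-runs because a1 [-6]->[3, -5, 5]; new result [-5, 3, 5].
  t13: re-runs because t4 [-6]->[-5, 3, 5]; new result [-5, 3, 5].
  t17: re-runs because t13 [-6]->[-5, 3, 5]; new result -5.
  t18: re-runs because t17 -6->-5; new result -1 (unchanged).
  t19: re-examined; everything it read last time is the same (a4 unchanged, t18 unchanged) — cache -9 kept, no run.
  t20: re-runs because t17 -6->-5; new result 4.
  t21: re-runs because t20 5->4; new result 4.
  t22: re-runs because t20 5->4; new result 4.
  t26: re-runs because t22 5->4; t21 5->4; new result 8.

The important point: at t19 every value read last time is unchanged, so the dirty flag clears without a run.

t26 now evaluates to 8.
Run set: t4, t13, t17, t18, t20, t21, t22, t26 (8 run).
Changed values: a1, t4, t13, t17, t20, t21, t22, t26.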